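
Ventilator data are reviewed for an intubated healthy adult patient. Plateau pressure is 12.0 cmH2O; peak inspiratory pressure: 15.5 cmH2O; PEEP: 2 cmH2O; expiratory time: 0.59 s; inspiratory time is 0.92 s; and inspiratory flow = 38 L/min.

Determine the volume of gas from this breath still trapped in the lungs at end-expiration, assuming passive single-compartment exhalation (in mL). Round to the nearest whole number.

93

Flow: 38 L/min ÷ 60 = 0.6333 L/s.
Vt = flow × Ti = 0.6333 L/s × 0.92 s × 1000 mL/L = 582.64 mL.
R = (PIP − Pplat)/V̇ = (15.5 − 12.0) / 0.6333 = 3.5/0.6333 = 5.527 cmH2O·s/L.
C = Vt/(Pplat − PEEP) = 582.64 / (12.0 − 2) = 582.64/10.0 = 58.264 mL/cmH2O.
τ = R × C = 5.527 × 0.05826 L/cmH2O = 0.322 s.
Fraction remaining = e^(−Te/τ) = e^(−0.59/0.322) = 0.16.
Trapped volume = 582.64 × 0.16 = 93.222 mL.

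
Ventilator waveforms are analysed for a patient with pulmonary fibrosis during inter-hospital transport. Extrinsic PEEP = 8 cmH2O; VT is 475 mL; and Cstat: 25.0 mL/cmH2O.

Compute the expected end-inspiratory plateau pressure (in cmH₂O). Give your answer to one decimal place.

27.0

Pplat = PEEP + Vt / Cstat = 8 + 475 / 25.0 = 8 + 19.0 = 27.0 cmH2O.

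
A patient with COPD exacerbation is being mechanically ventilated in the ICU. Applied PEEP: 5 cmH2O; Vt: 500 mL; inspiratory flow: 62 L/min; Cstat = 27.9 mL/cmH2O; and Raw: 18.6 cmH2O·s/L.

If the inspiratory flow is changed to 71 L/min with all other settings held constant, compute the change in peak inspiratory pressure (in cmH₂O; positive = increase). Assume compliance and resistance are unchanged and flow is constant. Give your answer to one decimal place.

2.8

Flow: 62 L/min ÷ 60 = 1.0333 L/s.
New flow: 71 L/min ÷ 60 = 1.1833 L/s.
PIP = Vt/C + R·V̇ + PEEP (constant-flow equation of motion).
Only the resistive term changes: ΔPIP = R × ΔV̇ = 18.6 × (1.1833 − 1.0333) = 18.6 × 0.15 = 2.79 cmH2O.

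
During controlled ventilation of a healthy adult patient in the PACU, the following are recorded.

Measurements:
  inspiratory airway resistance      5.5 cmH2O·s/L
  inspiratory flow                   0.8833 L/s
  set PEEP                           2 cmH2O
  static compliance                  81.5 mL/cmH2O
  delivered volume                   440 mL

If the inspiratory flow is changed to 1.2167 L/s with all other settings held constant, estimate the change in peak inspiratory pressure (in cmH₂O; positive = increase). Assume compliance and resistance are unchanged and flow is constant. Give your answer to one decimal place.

1.8

PIP = Vt/C + R·V̇ + PEEP (constant-flow equation of motion).
Only the resistive term changes: ΔPIP = R × ΔV̇ = 5.5 × (1.2167 − 0.8833) = 5.5 × 0.3334 = 1.834 cmH2O.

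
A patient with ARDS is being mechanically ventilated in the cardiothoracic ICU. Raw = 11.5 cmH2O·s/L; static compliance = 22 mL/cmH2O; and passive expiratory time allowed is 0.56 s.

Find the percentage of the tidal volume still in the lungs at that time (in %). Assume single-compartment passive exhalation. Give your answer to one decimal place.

τ = R × C = 11.5 × 22 mL/cmH2O = 11.5 × 0.022 L/cmH2O = 0.253 s.
Passive exhalation: V(t)/V₀ = e^(−t/τ) = e^(−0.56/0.253) = 0.1093.
Fraction remaining = 0.1093 → 10.93%.

10.9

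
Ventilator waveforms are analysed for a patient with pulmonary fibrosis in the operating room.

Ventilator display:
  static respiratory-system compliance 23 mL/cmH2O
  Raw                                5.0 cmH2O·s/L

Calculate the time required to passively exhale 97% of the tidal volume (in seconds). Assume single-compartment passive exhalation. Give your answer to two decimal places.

0.40

τ = R × C = 5.0 × 23 mL/cmH2O = 5.0 × 0.023 L/cmH2O = 0.115 s.
Exhaled fraction f = 1 − e^(−t/τ) → t = −τ·ln(1 − f) = −0.115·ln(0.03) = 0.4033 s.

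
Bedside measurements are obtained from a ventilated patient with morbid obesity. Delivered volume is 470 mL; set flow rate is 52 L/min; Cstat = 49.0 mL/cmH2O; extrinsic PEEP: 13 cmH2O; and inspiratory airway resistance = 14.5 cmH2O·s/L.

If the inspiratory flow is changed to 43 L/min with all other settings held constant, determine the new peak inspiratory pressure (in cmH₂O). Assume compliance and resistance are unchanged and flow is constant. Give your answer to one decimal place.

33.0

Flow: 52 L/min ÷ 60 = 0.8667 L/s.
New flow: 43 L/min ÷ 60 = 0.7167 L/s.
PIP = Vt/C + R·V̇ + PEEP (constant-flow equation of motion).
Only the resistive term changes: ΔPIP = R × ΔV̇ = 14.5 × (0.7167 − 0.8667) = 14.5 × -0.15 = -2.175 cmH2O.
Original PIP = 470/49.0 + 14.5×0.8667 + 13 = 35.159 cmH2O; new PIP = 35.159 + (-2.175) = 32.984 cmH2O.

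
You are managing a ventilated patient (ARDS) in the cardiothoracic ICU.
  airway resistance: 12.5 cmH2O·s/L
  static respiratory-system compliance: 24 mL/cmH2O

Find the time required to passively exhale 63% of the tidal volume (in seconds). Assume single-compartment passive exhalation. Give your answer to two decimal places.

τ = R × C = 12.5 × 24 mL/cmH2O = 12.5 × 0.024 L/cmH2O = 0.3 s.
Exhaled fraction f = 1 − e^(−t/τ) → t = −τ·ln(1 − f) = −0.3·ln(0.37) = 0.2983 s.

0.30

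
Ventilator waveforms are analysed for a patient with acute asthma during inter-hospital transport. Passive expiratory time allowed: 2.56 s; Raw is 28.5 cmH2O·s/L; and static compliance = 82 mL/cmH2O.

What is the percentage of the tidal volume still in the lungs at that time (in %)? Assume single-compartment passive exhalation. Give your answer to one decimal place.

33.4

τ = R × C = 28.5 × 82 mL/cmH2O = 28.5 × 0.082 L/cmH2O = 2.337 s.
Passive exhalation: V(t)/V₀ = e^(−t/τ) = e^(−2.56/2.337) = 0.3344.
Fraction remaining = 0.3344 → 33.44%.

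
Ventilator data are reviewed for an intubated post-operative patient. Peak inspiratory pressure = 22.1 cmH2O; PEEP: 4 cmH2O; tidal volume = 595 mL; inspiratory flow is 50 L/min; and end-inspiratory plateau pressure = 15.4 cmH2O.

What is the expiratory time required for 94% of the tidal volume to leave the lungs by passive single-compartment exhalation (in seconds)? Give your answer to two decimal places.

1.18

Flow: 50 L/min ÷ 60 = 0.8333 L/s.
R = (PIP − Pplat)/V̇ = (22.1 − 15.4) / 0.8333 = 6.7/0.8333 = 8.04 cmH2O·s/L.
C = Vt/(Pplat − PEEP) = 595.0 / (15.4 − 4) = 595.0/11.4 = 52.193 mL/cmH2O.
τ = R × C = 8.04 × 0.05219 L/cmH2O = 0.4196 s.
t = −τ·ln(1 − 0.94) = −0.4196·ln(0.06) = 1.181 s.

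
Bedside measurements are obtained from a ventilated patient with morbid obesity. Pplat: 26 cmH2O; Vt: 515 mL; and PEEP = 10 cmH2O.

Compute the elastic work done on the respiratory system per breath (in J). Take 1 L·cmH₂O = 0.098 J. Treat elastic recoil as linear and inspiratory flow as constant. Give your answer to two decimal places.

Elastic work ≈ ½ × (Pplat − PEEP) × Vt = 0.5 × (26 − 10) × 0.515 L = 0.5 × 16.0 × 0.515 = 4.12 L·cmH2O.
× 0.098 J/(L·cmH2O) → 0.4038 J.

0.40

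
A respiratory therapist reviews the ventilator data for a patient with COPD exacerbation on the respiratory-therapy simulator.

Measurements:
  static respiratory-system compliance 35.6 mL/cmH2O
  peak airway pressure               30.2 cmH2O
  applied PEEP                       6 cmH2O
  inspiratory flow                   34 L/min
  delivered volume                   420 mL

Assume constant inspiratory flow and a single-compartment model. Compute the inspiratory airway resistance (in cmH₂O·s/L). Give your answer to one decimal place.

21.9

Flow: 34 L/min ÷ 60 = 0.5667 L/s.
Equation of motion (constant flow): PIP = Vt/C + R·V̇ + PEEP.
R·V̇ = PIP − Vt/C − PEEP = 30.2 − 420/35.6 − 6 = 30.2 − 11.798 − 6 = 12.402 cmH2O.
R = 12.402 / 0.5667 = 21.885 cmH2O·s/L.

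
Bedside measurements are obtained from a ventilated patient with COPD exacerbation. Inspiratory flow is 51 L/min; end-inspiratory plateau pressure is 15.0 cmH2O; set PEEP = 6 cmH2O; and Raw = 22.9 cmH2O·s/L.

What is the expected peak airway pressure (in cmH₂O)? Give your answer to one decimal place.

Flow: 51 L/min ÷ 60 = 0.85 L/s.
PIP = Pplat + Raw × flow = 15.0 + 22.9 × 0.85 = 15.0 + 19.465 = 34.465 cmH2O.

34.5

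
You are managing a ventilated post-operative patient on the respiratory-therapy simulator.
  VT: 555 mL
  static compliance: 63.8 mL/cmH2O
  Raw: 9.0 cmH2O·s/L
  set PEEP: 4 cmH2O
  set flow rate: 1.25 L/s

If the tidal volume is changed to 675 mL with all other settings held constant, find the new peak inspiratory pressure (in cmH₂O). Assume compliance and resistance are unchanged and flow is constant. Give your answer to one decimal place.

25.8

PIP = Vt/C + R·V̇ + PEEP (constant-flow equation of motion).
Only the elastic term changes: ΔPIP = ΔVt / C = (675 − 555) / 63.8 = 1.881 cmH2O.
Original PIP = 555/63.8 + 9.0×1.25 + 4 = 23.949 cmH2O; new PIP = 23.949 + (1.881) = 25.83 cmH2O.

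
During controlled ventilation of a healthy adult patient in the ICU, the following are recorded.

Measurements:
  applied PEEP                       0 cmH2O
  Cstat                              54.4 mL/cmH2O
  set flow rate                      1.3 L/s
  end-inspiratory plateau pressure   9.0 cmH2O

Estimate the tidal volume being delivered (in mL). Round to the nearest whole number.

490

Vt = Cstat × (Pplat − PEEP) = 54.4 × (9.0 − 0) = 54.4 × 9.0 = 489.6 mL.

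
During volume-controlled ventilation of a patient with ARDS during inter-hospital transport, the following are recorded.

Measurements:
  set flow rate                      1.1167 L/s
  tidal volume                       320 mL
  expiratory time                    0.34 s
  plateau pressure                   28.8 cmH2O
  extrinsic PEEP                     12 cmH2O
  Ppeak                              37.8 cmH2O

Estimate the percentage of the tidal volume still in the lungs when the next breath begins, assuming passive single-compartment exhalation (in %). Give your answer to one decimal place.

R = (PIP − Pplat)/V̇ = (37.8 − 28.8) / 1.1167 = 9.0/1.1167 = 8.059 cmH2O·s/L.
C = Vt/(Pplat − PEEP) = 320.0 / (28.8 − 12) = 320.0/16.8 = 19.048 mL/cmH2O.
τ = R × C = 8.059 × 0.01905 L/cmH2O = 0.1535 s.
Fraction remaining at end-expiration = e^(−Te/τ) = e^(−0.34/0.1535) = 0.1092 → 10.92%.

10.9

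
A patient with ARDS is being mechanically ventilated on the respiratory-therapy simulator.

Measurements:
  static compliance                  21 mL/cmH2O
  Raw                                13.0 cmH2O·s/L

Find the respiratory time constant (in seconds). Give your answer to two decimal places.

τ = R × C = 13.0 × 21 mL/cmH2O = 13.0 × 0.021 L/cmH2O = 0.273 s.

0.27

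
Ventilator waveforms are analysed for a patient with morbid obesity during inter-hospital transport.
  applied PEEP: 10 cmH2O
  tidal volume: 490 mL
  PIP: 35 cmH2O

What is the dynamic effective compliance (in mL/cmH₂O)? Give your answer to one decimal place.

Dynamic compliance = Vt / (PIP − PEEP) = 490 / (35 − 10) = 490 / 25.0 = 19.6 mL/cmH2O.

19.6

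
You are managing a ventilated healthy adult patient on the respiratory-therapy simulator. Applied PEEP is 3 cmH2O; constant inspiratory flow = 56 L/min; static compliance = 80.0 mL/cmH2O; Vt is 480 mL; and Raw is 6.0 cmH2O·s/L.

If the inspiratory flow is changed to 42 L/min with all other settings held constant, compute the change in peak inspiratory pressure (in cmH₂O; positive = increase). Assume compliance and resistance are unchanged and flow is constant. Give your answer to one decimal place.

Flow: 56 L/min ÷ 60 = 0.9333 L/s.
New flow: 42 L/min ÷ 60 = 0.7 L/s.
PIP = Vt/C + R·V̇ + PEEP (constant-flow equation of motion).
Only the resistive term changes: ΔPIP = R × ΔV̇ = 6.0 × (0.7 − 0.9333) = 6.0 × -0.2333 = -1.4 cmH2O.

-1.4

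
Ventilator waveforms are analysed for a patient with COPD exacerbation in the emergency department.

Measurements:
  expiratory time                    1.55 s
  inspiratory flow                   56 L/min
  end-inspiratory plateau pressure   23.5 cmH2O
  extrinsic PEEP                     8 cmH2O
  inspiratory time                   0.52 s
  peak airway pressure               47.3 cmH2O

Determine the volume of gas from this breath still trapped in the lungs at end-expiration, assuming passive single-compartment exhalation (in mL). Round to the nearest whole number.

Flow: 56 L/min ÷ 60 = 0.9333 L/s.
Vt = flow × Ti = 0.9333 L/s × 0.52 s × 1000 mL/L = 485.32 mL.
R = (PIP − Pplat)/V̇ = (47.3 − 23.5) / 0.9333 = 23.8/0.9333 = 25.501 cmH2O·s/L.
C = Vt/(Pplat − PEEP) = 485.32 / (23.5 − 8) = 485.32/15.5 = 31.311 mL/cmH2O.
τ = R × C = 25.501 × 0.03131 L/cmH2O = 0.7984 s.
Fraction remaining = e^(−Te/τ) = e^(−1.55/0.7984) = 0.1435.
Trapped volume = 485.32 × 0.1435 = 69.643 mL.

70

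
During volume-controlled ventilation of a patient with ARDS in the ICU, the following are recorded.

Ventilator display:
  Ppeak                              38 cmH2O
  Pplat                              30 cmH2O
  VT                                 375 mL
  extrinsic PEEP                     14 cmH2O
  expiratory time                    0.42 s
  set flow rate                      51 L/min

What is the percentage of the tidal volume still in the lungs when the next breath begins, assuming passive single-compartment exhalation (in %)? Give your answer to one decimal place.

Flow: 51 L/min ÷ 60 = 0.85 L/s.
R = (PIP − Pplat)/V̇ = (38 − 30) / 0.85 = 8.0/0.85 = 9.412 cmH2O·s/L.
C = Vt/(Pplat − PEEP) = 375.0 / (30 − 14) = 375.0/16.0 = 23.438 mL/cmH2O.
τ = R × C = 9.412 × 0.02344 L/cmH2O = 0.2206 s.
Fraction remaining at end-expiration = e^(−Te/τ) = e^(−0.42/0.2206) = 0.149 → 14.9%.

14.9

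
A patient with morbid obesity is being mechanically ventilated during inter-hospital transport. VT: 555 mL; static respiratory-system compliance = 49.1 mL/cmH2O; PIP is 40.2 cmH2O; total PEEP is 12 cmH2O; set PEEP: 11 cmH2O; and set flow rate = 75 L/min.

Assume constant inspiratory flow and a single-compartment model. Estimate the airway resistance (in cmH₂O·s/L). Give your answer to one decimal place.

Flow: 75 L/min ÷ 60 = 1.25 L/s.
Total PEEP = 12 cmH2O (set 11 + intrinsic 1); this is the baseline alveolar pressure.
Equation of motion (constant flow): PIP = Vt/C + R·V̇ + PEEP.
R·V̇ = PIP − Vt/C − PEEP = 40.2 − 555/49.1 − 12 = 40.2 − 11.303 − 12 = 16.897 cmH2O.
R = 16.897 / 1.25 = 13.518 cmH2O·s/L.

13.5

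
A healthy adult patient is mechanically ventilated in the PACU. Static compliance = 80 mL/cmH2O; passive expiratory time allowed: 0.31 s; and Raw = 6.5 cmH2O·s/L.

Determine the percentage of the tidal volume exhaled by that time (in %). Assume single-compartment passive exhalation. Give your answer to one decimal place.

τ = R × C = 6.5 × 80 mL/cmH2O = 6.5 × 0.080 L/cmH2O = 0.52 s.
Passive exhalation: V(t)/V₀ = e^(−t/τ) = e^(−0.31/0.52) = 0.5509.
Fraction exhaled = 1 − 0.5509 = 0.4491 → 44.91%.

44.9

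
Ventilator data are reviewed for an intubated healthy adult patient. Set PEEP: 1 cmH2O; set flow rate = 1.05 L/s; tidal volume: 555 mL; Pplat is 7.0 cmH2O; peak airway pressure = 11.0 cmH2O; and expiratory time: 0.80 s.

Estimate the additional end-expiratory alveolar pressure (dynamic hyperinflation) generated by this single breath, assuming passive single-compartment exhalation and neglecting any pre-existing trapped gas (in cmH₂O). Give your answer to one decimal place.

0.6

R = (PIP − Pplat)/V̇ = (11.0 − 7.0) / 1.05 = 4.0/1.05 = 3.81 cmH2O·s/L.
C = Vt/(Pplat − PEEP) = 555.0 / (7.0 − 1) = 555.0/6.0 = 92.5 mL/cmH2O.
τ = R × C = 3.81 × 0.0925 L/cmH2O = 0.3524 s.
Fraction remaining = e^(−Te/τ) = e^(−0.80/0.3524) = 0.1033; trapped volume = 555.0 × 0.1033 = 57.332 mL.
Additional alveolar pressure from trapping ≈ V_trapped / C = 57.332 / 92.5 = 0.6198 cmH2O.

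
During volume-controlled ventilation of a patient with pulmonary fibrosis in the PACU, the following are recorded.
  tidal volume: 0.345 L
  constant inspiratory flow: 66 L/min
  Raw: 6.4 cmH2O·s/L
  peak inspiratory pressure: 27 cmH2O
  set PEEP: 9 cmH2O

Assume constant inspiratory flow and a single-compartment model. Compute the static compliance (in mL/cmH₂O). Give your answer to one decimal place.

Flow: 66 L/min ÷ 60 = 1.1 L/s.
Equation of motion (constant flow): PIP = Vt/C + R·V̇ + PEEP.
Vt/C = PIP − R·V̇ − PEEP = 27 − 6.4×1.1 − 9 = 27 − 7.04 − 9 = 10.96 cmH2O.
C = Vt / 10.96 = 345 / 10.96 = 31.478 mL/cmH2O.

31.5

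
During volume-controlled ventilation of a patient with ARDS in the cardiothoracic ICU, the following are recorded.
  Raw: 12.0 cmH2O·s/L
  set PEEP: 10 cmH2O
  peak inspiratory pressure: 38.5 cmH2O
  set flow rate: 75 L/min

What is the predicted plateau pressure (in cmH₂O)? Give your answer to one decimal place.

23.5

Flow: 75 L/min ÷ 60 = 1.25 L/s.
Pplat = PIP − Raw × flow = 38.5 − 12.0 × 1.25 = 38.5 − 15.0 = 23.5 cmH2O.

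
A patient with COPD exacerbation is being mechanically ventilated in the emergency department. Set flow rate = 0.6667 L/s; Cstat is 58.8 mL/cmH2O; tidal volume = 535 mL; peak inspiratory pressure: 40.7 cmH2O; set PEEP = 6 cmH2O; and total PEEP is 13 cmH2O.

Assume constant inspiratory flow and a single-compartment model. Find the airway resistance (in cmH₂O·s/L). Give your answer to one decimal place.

27.9

Total PEEP = 13 cmH2O (set 6 + intrinsic 7); this is the baseline alveolar pressure.
Equation of motion (constant flow): PIP = Vt/C + R·V̇ + PEEP.
R·V̇ = PIP − Vt/C − PEEP = 40.7 − 535/58.8 − 13 = 40.7 − 9.099 − 13 = 18.601 cmH2O.
R = 18.601 / 0.6667 = 27.9 cmH2O·s/L.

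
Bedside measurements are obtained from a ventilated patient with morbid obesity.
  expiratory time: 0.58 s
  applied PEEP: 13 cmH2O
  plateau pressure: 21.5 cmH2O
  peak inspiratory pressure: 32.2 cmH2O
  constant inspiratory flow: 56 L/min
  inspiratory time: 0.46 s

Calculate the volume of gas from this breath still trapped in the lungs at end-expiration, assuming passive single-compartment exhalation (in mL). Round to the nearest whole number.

Flow: 56 L/min ÷ 60 = 0.9333 L/s.
Vt = flow × Ti = 0.9333 L/s × 0.46 s × 1000 mL/L = 429.32 mL.
R = (PIP − Pplat)/V̇ = (32.2 − 21.5) / 0.9333 = 10.7/0.9333 = 11.465 cmH2O·s/L.
C = Vt/(Pplat − PEEP) = 429.32 / (21.5 − 13) = 429.32/8.5 = 50.508 mL/cmH2O.
τ = R × C = 11.465 × 0.05051 L/cmH2O = 0.5791 s.
Fraction remaining = e^(−Te/τ) = e^(−0.58/0.5791) = 0.3673.
Trapped volume = 429.32 × 0.3673 = 157.69 mL.

158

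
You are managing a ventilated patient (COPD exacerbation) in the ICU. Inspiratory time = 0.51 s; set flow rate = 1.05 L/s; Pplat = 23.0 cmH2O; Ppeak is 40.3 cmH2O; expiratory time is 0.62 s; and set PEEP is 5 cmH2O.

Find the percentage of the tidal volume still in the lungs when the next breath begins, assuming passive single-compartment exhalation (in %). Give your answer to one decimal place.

28.2

Vt = flow × Ti = 1.05 L/s × 0.51 s × 1000 mL/L = 535.5 mL.
R = (PIP − Pplat)/V̇ = (40.3 − 23.0) / 1.05 = 17.3/1.05 = 16.476 cmH2O·s/L.
C = Vt/(Pplat − PEEP) = 535.5 / (23.0 − 5) = 535.5/18.0 = 29.75 mL/cmH2O.
τ = R × C = 16.476 × 0.02975 L/cmH2O = 0.4902 s.
Fraction remaining at end-expiration = e^(−Te/τ) = e^(−0.62/0.4902) = 0.2823 → 28.23%.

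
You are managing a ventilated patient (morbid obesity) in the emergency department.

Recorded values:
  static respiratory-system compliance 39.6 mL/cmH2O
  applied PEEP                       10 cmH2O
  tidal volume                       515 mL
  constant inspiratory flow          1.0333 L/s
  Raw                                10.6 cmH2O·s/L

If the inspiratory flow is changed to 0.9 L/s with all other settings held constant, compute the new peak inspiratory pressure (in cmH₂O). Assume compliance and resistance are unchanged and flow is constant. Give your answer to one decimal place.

32.5

PIP = Vt/C + R·V̇ + PEEP (constant-flow equation of motion).
Only the resistive term changes: ΔPIP = R × ΔV̇ = 10.6 × (0.9 − 1.0333) = 10.6 × -0.1333 = -1.413 cmH2O.
Original PIP = 515/39.6 + 10.6×1.0333 + 10 = 33.958 cmH2O; new PIP = 33.958 + (-1.413) = 32.545 cmH2O.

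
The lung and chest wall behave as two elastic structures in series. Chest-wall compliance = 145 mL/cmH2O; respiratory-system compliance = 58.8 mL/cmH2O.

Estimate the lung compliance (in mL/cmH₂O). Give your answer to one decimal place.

98.9

1/CL = 1/Crs − 1/Ccw.
1/CL = 1/58.8 − 1/145 = 0.01011.
CL = 98.912 mL/cmH2O.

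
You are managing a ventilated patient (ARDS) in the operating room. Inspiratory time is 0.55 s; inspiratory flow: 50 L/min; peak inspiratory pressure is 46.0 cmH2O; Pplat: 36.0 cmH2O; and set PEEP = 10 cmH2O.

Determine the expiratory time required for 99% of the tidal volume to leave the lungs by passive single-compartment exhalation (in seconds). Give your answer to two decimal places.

0.97

Flow: 50 L/min ÷ 60 = 0.8333 L/s.
Vt = flow × Ti = 0.8333 L/s × 0.55 s × 1000 mL/L = 458.32 mL.
R = (PIP − Pplat)/V̇ = (46.0 − 36.0) / 0.8333 = 10.0/0.8333 = 12.0 cmH2O·s/L.
C = Vt/(Pplat − PEEP) = 458.32 / (36.0 − 10) = 458.32/26.0 = 17.628 mL/cmH2O.
τ = R × C = 12.0 × 0.01763 L/cmH2O = 0.2116 s.
t = −τ·ln(1 − 0.99) = −0.2116·ln(0.01) = 0.9745 s.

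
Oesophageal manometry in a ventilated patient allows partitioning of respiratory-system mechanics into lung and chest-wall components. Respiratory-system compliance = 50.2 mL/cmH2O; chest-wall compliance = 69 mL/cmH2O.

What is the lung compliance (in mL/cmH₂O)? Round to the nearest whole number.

184

1/CL = 1/Crs − 1/Ccw.
1/CL = 1/50.2 − 1/69 = 0.005428.
CL = 184.23 mL/cmH2O.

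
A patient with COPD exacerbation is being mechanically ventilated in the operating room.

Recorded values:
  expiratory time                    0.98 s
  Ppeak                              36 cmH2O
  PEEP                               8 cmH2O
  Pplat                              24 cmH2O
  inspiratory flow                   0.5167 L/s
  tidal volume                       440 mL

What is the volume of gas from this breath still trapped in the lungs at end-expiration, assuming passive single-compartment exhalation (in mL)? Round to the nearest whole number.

95

R = (PIP − Pplat)/V̇ = (36 − 24) / 0.5167 = 12.0/0.5167 = 23.224 cmH2O·s/L.
C = Vt/(Pplat − PEEP) = 440.0 / (24 − 8) = 440.0/16.0 = 27.5 mL/cmH2O.
τ = R × C = 23.224 × 0.0275 L/cmH2O = 0.6387 s.
Fraction remaining = e^(−Te/τ) = e^(−0.98/0.6387) = 0.2156.
Trapped volume = 440.0 × 0.2156 = 94.864 mL.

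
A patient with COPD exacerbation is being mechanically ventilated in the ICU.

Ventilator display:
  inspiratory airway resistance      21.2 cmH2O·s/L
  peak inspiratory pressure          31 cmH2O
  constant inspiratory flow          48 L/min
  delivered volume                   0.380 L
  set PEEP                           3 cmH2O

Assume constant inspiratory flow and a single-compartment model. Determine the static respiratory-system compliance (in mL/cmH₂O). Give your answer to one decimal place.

34.4

Flow: 48 L/min ÷ 60 = 0.8 L/s.
Equation of motion (constant flow): PIP = Vt/C + R·V̇ + PEEP.
Vt/C = PIP − R·V̇ − PEEP = 31 − 21.2×0.8 − 3 = 31 − 16.96 − 3 = 11.04 cmH2O.
C = Vt / 11.04 = 380 / 11.04 = 34.42 mL/cmH2O.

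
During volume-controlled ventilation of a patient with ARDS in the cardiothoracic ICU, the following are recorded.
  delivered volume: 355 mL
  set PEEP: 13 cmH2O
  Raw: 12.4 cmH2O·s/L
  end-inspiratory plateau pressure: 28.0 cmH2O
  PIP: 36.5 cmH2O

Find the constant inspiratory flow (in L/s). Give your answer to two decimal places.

flow = (PIP − Pplat) / Raw = 8.5 / 12.4 = 0.6855 L/s.

0.69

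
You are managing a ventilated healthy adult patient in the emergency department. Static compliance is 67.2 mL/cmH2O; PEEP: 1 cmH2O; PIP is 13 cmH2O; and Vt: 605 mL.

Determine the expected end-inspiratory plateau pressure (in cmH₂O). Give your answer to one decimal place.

10.0

Pplat = PEEP + Vt / Cstat = 1 + 605 / 67.2 = 1 + 9.003 = 10.003 cmH2O.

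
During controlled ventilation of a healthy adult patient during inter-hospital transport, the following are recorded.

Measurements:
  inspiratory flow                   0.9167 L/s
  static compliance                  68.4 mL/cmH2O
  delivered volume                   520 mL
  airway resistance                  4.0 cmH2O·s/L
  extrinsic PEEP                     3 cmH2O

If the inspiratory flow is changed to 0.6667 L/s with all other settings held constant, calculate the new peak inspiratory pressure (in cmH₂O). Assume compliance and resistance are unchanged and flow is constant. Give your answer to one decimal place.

13.3

PIP = Vt/C + R·V̇ + PEEP (constant-flow equation of motion).
Only the resistive term changes: ΔPIP = R × ΔV̇ = 4.0 × (0.6667 − 0.9167) = 4.0 × -0.25 = -1.0 cmH2O.
Original PIP = 520/68.4 + 4.0×0.9167 + 3 = 14.269 cmH2O; new PIP = 14.269 + (-1.0) = 13.269 cmH2O.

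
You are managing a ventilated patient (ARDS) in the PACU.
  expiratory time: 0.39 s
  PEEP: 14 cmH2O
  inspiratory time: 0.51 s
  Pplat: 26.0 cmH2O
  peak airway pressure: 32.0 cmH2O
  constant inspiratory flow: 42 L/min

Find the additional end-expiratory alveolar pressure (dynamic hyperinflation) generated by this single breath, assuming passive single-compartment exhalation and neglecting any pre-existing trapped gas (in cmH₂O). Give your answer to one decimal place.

2.6

Flow: 42 L/min ÷ 60 = 0.7 L/s.
Vt = flow × Ti = 0.7 L/s × 0.51 s × 1000 mL/L = 357.0 mL.
R = (PIP − Pplat)/V̇ = (32.0 − 26.0) / 0.7 = 6.0/0.7 = 8.571 cmH2O·s/L.
C = Vt/(Pplat − PEEP) = 357.0 / (26.0 − 14) = 357.0/12.0 = 29.75 mL/cmH2O.
τ = R × C = 8.571 × 0.02975 L/cmH2O = 0.255 s.
Fraction remaining = e^(−Te/τ) = e^(−0.39/0.255) = 0.2167; trapped volume = 357.0 × 0.2167 = 77.362 mL.
Additional alveolar pressure from trapping ≈ V_trapped / C = 77.362 / 29.75 = 2.6 cmH2O.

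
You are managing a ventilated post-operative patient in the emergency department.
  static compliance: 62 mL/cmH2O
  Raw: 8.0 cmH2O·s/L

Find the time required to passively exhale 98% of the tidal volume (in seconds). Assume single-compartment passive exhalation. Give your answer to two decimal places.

τ = R × C = 8.0 × 62 mL/cmH2O = 8.0 × 0.062 L/cmH2O = 0.496 s.
Exhaled fraction f = 1 − e^(−t/τ) → t = −τ·ln(1 − f) = −0.496·ln(0.02) = 1.94 s.

1.94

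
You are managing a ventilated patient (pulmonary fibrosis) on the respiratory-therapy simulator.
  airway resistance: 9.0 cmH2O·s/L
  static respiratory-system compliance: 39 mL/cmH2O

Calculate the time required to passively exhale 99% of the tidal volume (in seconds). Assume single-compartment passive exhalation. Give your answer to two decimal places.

1.62

τ = R × C = 9.0 × 39 mL/cmH2O = 9.0 × 0.039 L/cmH2O = 0.351 s.
Exhaled fraction f = 1 − e^(−t/τ) → t = −τ·ln(1 − f) = −0.351·ln(0.01) = 1.616 s.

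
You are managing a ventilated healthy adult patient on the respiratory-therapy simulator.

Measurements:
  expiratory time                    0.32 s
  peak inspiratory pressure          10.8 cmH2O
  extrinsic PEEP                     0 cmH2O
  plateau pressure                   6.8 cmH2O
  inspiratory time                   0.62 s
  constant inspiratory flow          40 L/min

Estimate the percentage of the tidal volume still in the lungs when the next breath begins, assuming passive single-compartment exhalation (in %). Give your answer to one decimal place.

41.6

Flow: 40 L/min ÷ 60 = 0.6667 L/s.
Vt = flow × Ti = 0.6667 L/s × 0.62 s × 1000 mL/L = 413.35 mL.
R = (PIP − Pplat)/V̇ = (10.8 − 6.8) / 0.6667 = 4.0/0.6667 = 6.0 cmH2O·s/L.
C = Vt/(Pplat − PEEP) = 413.35 / (6.8 − 0) = 413.35/6.8 = 60.787 mL/cmH2O.
τ = R × C = 6.0 × 0.06079 L/cmH2O = 0.3647 s.
Fraction remaining at end-expiration = e^(−Te/τ) = e^(−0.32/0.3647) = 0.4158 → 41.58%.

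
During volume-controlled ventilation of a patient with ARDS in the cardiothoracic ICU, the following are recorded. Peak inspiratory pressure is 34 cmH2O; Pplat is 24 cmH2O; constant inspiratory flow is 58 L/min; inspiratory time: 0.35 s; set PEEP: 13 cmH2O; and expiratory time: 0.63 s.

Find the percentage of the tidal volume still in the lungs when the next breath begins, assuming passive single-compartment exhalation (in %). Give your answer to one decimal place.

13.8

Flow: 58 L/min ÷ 60 = 0.9667 L/s.
Vt = flow × Ti = 0.9667 L/s × 0.35 s × 1000 mL/L = 338.35 mL.
R = (PIP − Pplat)/V̇ = (34 − 24) / 0.9667 = 10.0/0.9667 = 10.344 cmH2O·s/L.
C = Vt/(Pplat − PEEP) = 338.35 / (24 − 13) = 338.35/11.0 = 30.759 mL/cmH2O.
τ = R × C = 10.344 × 0.03076 L/cmH2O = 0.3182 s.
Fraction remaining at end-expiration = e^(−Te/τ) = e^(−0.63/0.3182) = 0.1381 → 13.81%.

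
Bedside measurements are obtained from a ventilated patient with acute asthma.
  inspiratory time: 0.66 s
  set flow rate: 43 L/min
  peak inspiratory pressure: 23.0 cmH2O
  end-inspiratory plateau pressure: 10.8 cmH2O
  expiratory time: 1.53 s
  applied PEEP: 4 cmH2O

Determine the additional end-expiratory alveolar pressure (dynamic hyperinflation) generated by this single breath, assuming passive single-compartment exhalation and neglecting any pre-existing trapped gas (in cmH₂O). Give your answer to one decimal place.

1.9

Flow: 43 L/min ÷ 60 = 0.7167 L/s.
Vt = flow × Ti = 0.7167 L/s × 0.66 s × 1000 mL/L = 473.02 mL.
R = (PIP − Pplat)/V̇ = (23.0 − 10.8) / 0.7167 = 12.2/0.7167 = 17.022 cmH2O·s/L.
C = Vt/(Pplat − PEEP) = 473.02 / (10.8 − 4) = 473.02/6.8 = 69.562 mL/cmH2O.
τ = R × C = 17.022 × 0.06956 L/cmH2O = 1.184 s.
Fraction remaining = e^(−Te/τ) = e^(−1.53/1.184) = 0.2747; trapped volume = 473.02 × 0.2747 = 129.94 mL.
Additional alveolar pressure from trapping ≈ V_trapped / C = 129.94 / 69.562 = 1.868 cmH2O.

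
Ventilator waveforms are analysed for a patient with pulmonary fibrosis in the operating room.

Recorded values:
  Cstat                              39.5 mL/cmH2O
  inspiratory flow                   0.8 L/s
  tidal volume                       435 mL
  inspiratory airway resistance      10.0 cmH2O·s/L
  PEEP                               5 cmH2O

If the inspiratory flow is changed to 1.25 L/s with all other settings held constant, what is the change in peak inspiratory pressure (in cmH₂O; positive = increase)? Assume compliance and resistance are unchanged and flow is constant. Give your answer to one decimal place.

4.5

PIP = Vt/C + R·V̇ + PEEP (constant-flow equation of motion).
Only the resistive term changes: ΔPIP = R × ΔV̇ = 10.0 × (1.25 − 0.8) = 10.0 × 0.45 = 4.5 cmH2O.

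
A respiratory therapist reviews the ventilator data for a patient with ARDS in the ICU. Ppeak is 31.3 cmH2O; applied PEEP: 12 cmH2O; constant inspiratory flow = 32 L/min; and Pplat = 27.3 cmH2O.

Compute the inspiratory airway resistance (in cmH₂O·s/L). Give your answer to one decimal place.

Flow: 32 L/min ÷ 60 = 0.5333 L/s.
Raw = (PIP − Pplat) / flow = (31.3 − 27.3) / 0.5333 = 4.0 / 0.5333 = 7.5 cmH2O·s/L.

7.5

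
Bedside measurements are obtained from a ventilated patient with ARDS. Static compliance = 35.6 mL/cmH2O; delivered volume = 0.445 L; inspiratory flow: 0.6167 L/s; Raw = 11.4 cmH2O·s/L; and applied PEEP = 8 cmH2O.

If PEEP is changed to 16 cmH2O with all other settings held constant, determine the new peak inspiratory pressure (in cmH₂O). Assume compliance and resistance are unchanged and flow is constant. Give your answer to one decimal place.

PIP = Vt/C + R·V̇ + PEEP (constant-flow equation of motion).
Only the baseline term changes: ΔPIP = ΔPEEP = 16 − 8 = 8.0 cmH2O.
Original PIP = 445/35.6 + 11.4×0.6167 + 8 = 27.53 cmH2O; new PIP = 27.53 + (8.0) = 35.53 cmH2O.

35.5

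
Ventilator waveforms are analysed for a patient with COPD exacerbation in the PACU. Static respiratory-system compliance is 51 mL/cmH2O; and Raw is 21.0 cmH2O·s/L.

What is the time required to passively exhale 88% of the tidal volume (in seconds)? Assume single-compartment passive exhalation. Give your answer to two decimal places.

2.27

τ = R × C = 21.0 × 51 mL/cmH2O = 21.0 × 0.051 L/cmH2O = 1.071 s.
Exhaled fraction f = 1 − e^(−t/τ) → t = −τ·ln(1 − f) = −1.071·ln(0.12) = 2.271 s.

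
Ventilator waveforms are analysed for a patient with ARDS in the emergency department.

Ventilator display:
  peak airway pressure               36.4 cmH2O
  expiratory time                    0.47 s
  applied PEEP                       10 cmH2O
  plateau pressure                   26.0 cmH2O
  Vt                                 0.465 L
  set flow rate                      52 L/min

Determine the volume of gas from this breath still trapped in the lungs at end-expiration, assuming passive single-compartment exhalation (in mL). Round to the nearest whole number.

121

Flow: 52 L/min ÷ 60 = 0.8667 L/s.
R = (PIP − Pplat)/V̇ = (36.4 − 26.0) / 0.8667 = 10.4/0.8667 = 12.0 cmH2O·s/L.
C = Vt/(Pplat − PEEP) = 465.0 / (26.0 − 10) = 465.0/16.0 = 29.063 mL/cmH2O.
τ = R × C = 12.0 × 0.02906 L/cmH2O = 0.3487 s.
Fraction remaining = e^(−Te/τ) = e^(−0.47/0.3487) = 0.2598.
Trapped volume = 465.0 × 0.2598 = 120.81 mL.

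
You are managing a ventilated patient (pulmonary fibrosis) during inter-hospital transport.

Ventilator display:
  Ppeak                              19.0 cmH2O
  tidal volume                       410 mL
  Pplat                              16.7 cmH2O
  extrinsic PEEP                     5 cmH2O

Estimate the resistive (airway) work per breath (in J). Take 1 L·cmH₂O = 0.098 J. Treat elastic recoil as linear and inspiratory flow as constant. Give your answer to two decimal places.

With constant inspiratory flow the resistive pressure is constant at PIP − Pplat = 19.0 − 16.7 = 2.3 cmH2O, so resistive work = 2.3 × 0.410 = 0.943 L·cmH2O.
× 0.098 J/(L·cmH2O) → 0.09241 J.

0.09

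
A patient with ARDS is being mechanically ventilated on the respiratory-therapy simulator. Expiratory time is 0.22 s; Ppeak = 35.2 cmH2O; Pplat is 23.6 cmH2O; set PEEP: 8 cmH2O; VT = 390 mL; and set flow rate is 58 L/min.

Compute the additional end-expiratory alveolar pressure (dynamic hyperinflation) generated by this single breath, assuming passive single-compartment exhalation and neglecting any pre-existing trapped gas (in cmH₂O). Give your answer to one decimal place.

Flow: 58 L/min ÷ 60 = 0.9667 L/s.
R = (PIP − Pplat)/V̇ = (35.2 − 23.6) / 0.9667 = 11.6/0.9667 = 12.0 cmH2O·s/L.
C = Vt/(Pplat − PEEP) = 390.0 / (23.6 − 8) = 390.0/15.6 = 25.0 mL/cmH2O.
τ = R × C = 12.0 × 0.025 L/cmH2O = 0.3 s.
Fraction remaining = e^(−Te/τ) = e^(−0.22/0.3) = 0.4803; trapped volume = 390.0 × 0.4803 = 187.32 mL.
Additional alveolar pressure from trapping ≈ V_trapped / C = 187.32 / 25.0 = 7.493 cmH2O.

7.5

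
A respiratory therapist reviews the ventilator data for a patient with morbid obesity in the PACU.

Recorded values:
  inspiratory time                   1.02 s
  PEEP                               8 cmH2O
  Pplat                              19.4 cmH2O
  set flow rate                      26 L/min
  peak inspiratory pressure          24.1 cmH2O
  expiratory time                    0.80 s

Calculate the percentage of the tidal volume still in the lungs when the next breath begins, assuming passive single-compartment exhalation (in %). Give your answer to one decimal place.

Flow: 26 L/min ÷ 60 = 0.4333 L/s.
Vt = flow × Ti = 0.4333 L/s × 1.02 s × 1000 mL/L = 441.97 mL.
R = (PIP − Pplat)/V̇ = (24.1 − 19.4) / 0.4333 = 4.7/0.4333 = 10.847 cmH2O·s/L.
C = Vt/(Pplat − PEEP) = 441.97 / (19.4 − 8) = 441.97/11.4 = 38.769 mL/cmH2O.
τ = R × C = 10.847 × 0.03877 L/cmH2O = 0.4205 s.
Fraction remaining at end-expiration = e^(−Te/τ) = e^(−0.80/0.4205) = 0.1492 → 14.92%.

14.9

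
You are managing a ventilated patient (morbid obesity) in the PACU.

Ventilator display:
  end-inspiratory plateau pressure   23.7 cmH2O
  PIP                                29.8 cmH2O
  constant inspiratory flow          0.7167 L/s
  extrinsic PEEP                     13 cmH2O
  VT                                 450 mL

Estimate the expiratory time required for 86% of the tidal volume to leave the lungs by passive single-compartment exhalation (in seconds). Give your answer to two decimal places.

R = (PIP − Pplat)/V̇ = (29.8 − 23.7) / 0.7167 = 6.1/0.7167 = 8.511 cmH2O·s/L.
C = Vt/(Pplat − PEEP) = 450.0 / (23.7 − 13) = 450.0/10.7 = 42.056 mL/cmH2O.
τ = R × C = 8.511 × 0.04206 L/cmH2O = 0.358 s.
t = −τ·ln(1 − 0.86) = −0.358·ln(0.14) = 0.7039 s.

0.70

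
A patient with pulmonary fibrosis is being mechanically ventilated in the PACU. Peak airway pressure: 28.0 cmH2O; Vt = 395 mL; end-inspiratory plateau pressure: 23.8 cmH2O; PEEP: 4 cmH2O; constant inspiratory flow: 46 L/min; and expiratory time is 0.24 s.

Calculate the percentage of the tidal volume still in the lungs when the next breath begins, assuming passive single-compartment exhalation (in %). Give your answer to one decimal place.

11.1

Flow: 46 L/min ÷ 60 = 0.7667 L/s.
R = (PIP − Pplat)/V̇ = (28.0 − 23.8) / 0.7667 = 4.2/0.7667 = 5.478 cmH2O·s/L.
C = Vt/(Pplat − PEEP) = 395.0 / (23.8 − 4) = 395.0/19.8 = 19.949 mL/cmH2O.
τ = R × C = 5.478 × 0.01995 L/cmH2O = 0.1093 s.
Fraction remaining at end-expiration = e^(−Te/τ) = e^(−0.24/0.1093) = 0.1113 → 11.13%.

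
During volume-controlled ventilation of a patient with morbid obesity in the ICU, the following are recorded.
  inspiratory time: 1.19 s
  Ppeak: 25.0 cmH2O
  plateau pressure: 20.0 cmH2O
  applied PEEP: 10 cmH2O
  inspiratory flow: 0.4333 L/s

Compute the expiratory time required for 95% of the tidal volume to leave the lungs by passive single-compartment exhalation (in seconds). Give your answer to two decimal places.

1.78

Vt = flow × Ti = 0.4333 L/s × 1.19 s × 1000 mL/L = 515.63 mL.
R = (PIP − Pplat)/V̇ = (25.0 − 20.0) / 0.4333 = 5.0/0.4333 = 11.539 cmH2O·s/L.
C = Vt/(Pplat − PEEP) = 515.63 / (20.0 − 10) = 515.63/10.0 = 51.563 mL/cmH2O.
τ = R × C = 11.539 × 0.05156 L/cmH2O = 0.595 s.
t = −τ·ln(1 − 0.95) = −0.595·ln(0.05) = 1.782 s.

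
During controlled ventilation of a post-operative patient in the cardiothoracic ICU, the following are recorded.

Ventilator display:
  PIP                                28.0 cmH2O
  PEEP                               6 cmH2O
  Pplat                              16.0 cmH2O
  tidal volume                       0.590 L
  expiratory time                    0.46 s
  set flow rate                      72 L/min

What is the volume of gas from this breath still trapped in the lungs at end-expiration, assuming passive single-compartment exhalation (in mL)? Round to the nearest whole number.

Flow: 72 L/min ÷ 60 = 1.2 L/s.
R = (PIP − Pplat)/V̇ = (28.0 − 16.0) / 1.2 = 12.0/1.2 = 10.0 cmH2O·s/L.
C = Vt/(Pplat − PEEP) = 590.0 / (16.0 − 6) = 590.0/10.0 = 59.0 mL/cmH2O.
τ = R × C = 10.0 × 0.059 L/cmH2O = 0.59 s.
Fraction remaining = e^(−Te/τ) = e^(−0.46/0.59) = 0.4586.
Trapped volume = 590.0 × 0.4586 = 270.57 mL.

271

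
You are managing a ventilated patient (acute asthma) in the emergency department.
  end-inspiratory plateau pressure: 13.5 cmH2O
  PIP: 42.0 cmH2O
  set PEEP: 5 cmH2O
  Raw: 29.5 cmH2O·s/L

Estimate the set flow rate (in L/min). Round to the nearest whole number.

58

flow = (PIP − Pplat) / Raw = (42.0 − 13.5) / 29.5 = 0.9661 L/s × 60 = 57.966 L/min.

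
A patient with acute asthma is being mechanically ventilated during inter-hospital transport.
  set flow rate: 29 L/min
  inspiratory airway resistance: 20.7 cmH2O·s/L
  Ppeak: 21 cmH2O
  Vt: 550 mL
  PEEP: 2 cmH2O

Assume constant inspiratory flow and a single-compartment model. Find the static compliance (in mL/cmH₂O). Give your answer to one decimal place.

61.1

Flow: 29 L/min ÷ 60 = 0.4833 L/s.
Equation of motion (constant flow): PIP = Vt/C + R·V̇ + PEEP.
Vt/C = PIP − R·V̇ − PEEP = 21 − 20.7×0.4833 − 2 = 21 − 10.004 − 2 = 8.996 cmH2O.
C = Vt / 8.996 = 550 / 8.996 = 61.138 mL/cmH2O.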